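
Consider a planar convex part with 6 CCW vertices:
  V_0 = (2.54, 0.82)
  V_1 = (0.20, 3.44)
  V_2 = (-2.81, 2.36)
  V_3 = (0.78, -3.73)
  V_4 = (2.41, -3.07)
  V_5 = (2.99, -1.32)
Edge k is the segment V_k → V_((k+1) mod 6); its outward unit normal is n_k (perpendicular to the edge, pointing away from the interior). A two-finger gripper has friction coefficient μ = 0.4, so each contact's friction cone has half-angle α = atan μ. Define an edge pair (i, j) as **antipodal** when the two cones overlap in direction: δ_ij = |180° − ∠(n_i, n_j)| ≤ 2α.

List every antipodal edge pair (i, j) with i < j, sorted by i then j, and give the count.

count = 3; pairs: (0,2), (1,3), (2,5)

α = atan 0.4 = 21.80°;  2α = 43.60°
n_0 = (+0.7458, +0.6661)
n_1 = (-0.3377, +0.9412)
n_2 = (-0.8615, -0.5078)
n_3 = (+0.3753, -0.9269)
n_4 = (+0.9492, -0.3146)
n_5 = (+0.9786, +0.2058)
  (0,1): δ = 112.03°  ·
  (0,2): δ = 11.25°  ✓
  (0,3): δ = 70.27°  ·
  (0,4): δ = 119.89°  ·
  (0,5): δ = 150.11°  ·
  (1,2): δ = 79.22°  ·
  (1,3): δ = 2.31°  ✓
  (1,4): δ = 51.93°  ·
  (1,5): δ = 82.14°  ·
  (2,3): δ = 98.48°  ·
  (2,4): δ = 48.86°  ·
  (2,5): δ = 18.64°  ✓
  (3,4): δ = 130.38°  ·
  (3,5): δ = 100.17°  ·
  (4,5): δ = 149.79°  ·
antipodal pairs: 3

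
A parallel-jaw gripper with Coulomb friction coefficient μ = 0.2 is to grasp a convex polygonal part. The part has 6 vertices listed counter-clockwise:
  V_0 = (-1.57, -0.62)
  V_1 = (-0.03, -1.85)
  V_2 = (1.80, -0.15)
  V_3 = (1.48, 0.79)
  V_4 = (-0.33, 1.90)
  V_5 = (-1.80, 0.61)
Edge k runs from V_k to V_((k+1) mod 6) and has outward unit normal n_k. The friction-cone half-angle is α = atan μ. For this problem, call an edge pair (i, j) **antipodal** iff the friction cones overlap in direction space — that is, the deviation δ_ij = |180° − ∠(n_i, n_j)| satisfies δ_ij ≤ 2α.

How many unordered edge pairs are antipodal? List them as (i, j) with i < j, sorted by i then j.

count = 3; pairs: (0,3), (1,4), (2,5)

α = atan 0.2 = 11.31°;  2α = 22.62°
n_0 = (-0.6241, -0.7814)
n_1 = (+0.6806, -0.7327)
n_2 = (+0.9466, +0.3223)
n_3 = (+0.5228, +0.8525)
n_4 = (-0.6596, +0.7516)
n_5 = (-0.9830, -0.1838)
  (0,1): δ = 98.49°  ·
  (0,2): δ = 32.59°  ·
  (0,3): δ = 7.10°  ✓
  (0,4): δ = 79.88°  ·
  (0,5): δ = 139.21°  ·
  (1,2): δ = 114.09°  ·
  (1,3): δ = 74.41°  ·
  (1,4): δ = 1.62°  ✓
  (1,5): δ = 57.70°  ·
  (2,3): δ = 140.32°  ·
  (2,4): δ = 67.53°  ·
  (2,5): δ = 8.21°  ✓
  (3,4): δ = 107.21°  ·
  (3,5): δ = 47.89°  ·
  (4,5): δ = 120.68°  ·
antipodal pairs: 3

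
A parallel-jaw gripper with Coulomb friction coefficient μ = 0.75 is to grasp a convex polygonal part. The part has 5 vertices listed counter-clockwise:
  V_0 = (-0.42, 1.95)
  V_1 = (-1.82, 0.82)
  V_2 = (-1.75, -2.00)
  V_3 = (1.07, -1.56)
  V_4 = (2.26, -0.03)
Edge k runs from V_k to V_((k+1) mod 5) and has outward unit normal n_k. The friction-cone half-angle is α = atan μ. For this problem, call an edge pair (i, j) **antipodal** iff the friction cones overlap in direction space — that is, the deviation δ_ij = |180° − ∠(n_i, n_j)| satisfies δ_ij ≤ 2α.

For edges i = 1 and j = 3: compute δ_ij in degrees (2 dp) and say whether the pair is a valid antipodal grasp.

α = atan 0.75 = 36.87°;  2α = 73.74°
edge 1: e_1 = (+0.07, -2.82);  n_1 = (-0.9997, -0.0248)
edge 3: e_3 = (+1.19, +1.53);  n_3 = (+0.7894, -0.6139)
∠(n_1, n_3) = 140.70°
δ = |180° − 140.70°| = 39.30°
39.30° ≤ 2α = 73.74°  →  valid

δ = 39.30°, valid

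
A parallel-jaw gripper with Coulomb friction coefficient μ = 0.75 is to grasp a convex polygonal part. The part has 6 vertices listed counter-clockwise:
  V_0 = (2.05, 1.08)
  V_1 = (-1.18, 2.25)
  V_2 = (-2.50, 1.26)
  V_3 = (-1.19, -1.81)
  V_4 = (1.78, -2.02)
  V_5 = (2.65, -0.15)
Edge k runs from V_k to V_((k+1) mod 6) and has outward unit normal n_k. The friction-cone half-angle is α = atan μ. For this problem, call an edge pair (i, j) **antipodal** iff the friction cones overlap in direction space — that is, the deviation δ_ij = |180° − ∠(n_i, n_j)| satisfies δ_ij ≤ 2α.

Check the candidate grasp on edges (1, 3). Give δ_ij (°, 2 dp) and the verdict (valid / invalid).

δ = 40.91°, valid

α = atan 0.75 = 36.87°;  2α = 73.74°
edge 1: e_1 = (-1.32, -0.99);  n_1 = (-0.6000, +0.8000)
edge 3: e_3 = (+2.97, -0.21);  n_3 = (-0.0705, -0.9975)
∠(n_1, n_3) = 139.09°
δ = |180° − 139.09°| = 40.91°
40.91° ≤ 2α = 73.74°  →  valid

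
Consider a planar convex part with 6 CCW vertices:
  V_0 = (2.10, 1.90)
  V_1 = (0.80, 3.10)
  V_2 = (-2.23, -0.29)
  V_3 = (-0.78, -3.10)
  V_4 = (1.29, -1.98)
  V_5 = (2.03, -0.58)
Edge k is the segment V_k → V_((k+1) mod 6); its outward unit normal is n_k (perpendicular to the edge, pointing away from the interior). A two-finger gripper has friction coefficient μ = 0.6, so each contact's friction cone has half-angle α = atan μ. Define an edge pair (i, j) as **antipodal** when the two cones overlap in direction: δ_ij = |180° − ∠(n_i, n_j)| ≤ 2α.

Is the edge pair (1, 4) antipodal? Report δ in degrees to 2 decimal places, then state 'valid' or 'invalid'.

α = atan 0.6 = 30.96°;  2α = 61.93°
edge 1: e_1 = (-3.03, -3.39);  n_1 = (-0.7456, +0.6664)
edge 4: e_4 = (+0.74, +1.40);  n_4 = (+0.8841, -0.4673)
∠(n_1, n_4) = 166.07°
δ = |180° − 166.07°| = 13.93°
13.93° ≤ 2α = 61.93°  →  valid

δ = 13.93°, valid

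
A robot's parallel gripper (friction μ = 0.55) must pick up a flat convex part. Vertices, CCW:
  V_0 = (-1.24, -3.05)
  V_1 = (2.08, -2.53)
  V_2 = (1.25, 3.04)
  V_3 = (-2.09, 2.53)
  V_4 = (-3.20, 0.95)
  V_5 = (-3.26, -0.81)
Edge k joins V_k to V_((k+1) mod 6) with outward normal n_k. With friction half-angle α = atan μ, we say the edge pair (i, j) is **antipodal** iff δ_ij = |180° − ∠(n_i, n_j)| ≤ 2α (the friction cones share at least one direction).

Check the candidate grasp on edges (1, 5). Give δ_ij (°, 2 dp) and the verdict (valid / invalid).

δ = 33.57°, valid

α = atan 0.55 = 28.81°;  2α = 57.62°
edge 1: e_1 = (-0.83, +5.57);  n_1 = (+0.9891, +0.1474)
edge 5: e_5 = (+2.02, -2.24);  n_5 = (-0.7426, -0.6697)
∠(n_1, n_5) = 146.43°
δ = |180° − 146.43°| = 33.57°
33.57° ≤ 2α = 57.62°  →  valid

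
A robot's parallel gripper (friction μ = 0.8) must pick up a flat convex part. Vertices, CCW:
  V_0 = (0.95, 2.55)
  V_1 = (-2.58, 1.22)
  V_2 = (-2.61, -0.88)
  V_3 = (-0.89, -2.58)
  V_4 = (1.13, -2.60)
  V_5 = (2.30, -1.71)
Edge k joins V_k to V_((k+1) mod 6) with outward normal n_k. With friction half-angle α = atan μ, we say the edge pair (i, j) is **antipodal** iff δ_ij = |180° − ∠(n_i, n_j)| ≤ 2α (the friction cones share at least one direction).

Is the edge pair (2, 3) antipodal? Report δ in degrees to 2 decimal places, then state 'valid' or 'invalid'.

α = atan 0.8 = 38.66°;  2α = 77.32°
edge 2: e_2 = (+1.72, -1.70);  n_2 = (-0.7030, -0.7112)
edge 3: e_3 = (+2.02, -0.02);  n_3 = (-0.0099, -1.0000)
∠(n_2, n_3) = 44.10°
δ = |180° − 44.10°| = 135.90°
135.90° > 2α = 77.32°  →  invalid

δ = 135.90°, invalid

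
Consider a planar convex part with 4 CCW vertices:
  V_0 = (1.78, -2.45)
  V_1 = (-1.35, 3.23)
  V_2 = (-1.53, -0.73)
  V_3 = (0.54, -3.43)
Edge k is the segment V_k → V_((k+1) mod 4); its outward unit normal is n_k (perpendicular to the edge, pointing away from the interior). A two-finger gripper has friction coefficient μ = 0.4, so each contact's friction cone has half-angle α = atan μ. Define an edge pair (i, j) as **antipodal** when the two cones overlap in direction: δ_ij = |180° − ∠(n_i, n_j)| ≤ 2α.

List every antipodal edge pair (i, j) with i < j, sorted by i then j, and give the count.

count = 2; pairs: (0,1), (0,2)

α = atan 0.4 = 21.80°;  2α = 43.60°
n_0 = (+0.8758, +0.4826)
n_1 = (-0.9990, +0.0454)
n_2 = (-0.7936, -0.6084)
n_3 = (+0.6201, -0.7846)
  (0,1): δ = 31.46°  ✓
  (0,2): δ = 8.62°  ✓
  (0,3): δ = 99.46°  ·
  (1,2): δ = 139.92°  ·
  (1,3): δ = 49.08°  ·
  (2,3): δ = 89.16°  ·
antipodal pairs: 2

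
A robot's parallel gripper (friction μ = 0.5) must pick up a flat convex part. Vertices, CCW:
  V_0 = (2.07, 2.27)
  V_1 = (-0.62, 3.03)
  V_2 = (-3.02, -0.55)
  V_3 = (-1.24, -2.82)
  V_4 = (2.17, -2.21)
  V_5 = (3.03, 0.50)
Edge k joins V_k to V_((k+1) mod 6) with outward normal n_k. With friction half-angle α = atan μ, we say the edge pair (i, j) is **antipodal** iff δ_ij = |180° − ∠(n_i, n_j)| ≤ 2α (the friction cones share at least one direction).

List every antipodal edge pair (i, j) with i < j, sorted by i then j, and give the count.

count = 5; pairs: (0,2), (0,3), (1,3), (1,4), (2,5)

α = atan 0.5 = 26.57°;  2α = 53.13°
n_0 = (+0.2719, +0.9623)
n_1 = (-0.8306, +0.5568)
n_2 = (-0.7869, -0.6171)
n_3 = (+0.1761, -0.9844)
n_4 = (+0.9532, -0.3025)
n_5 = (+0.8790, +0.4768)
  (0,1): δ = 108.06°  ·
  (0,2): δ = 36.12°  ✓
  (0,3): δ = 25.92°  ✓
  (0,4): δ = 88.17°  ·
  (0,5): δ = 134.25°  ·
  (1,2): δ = 108.06°  ·
  (1,3): δ = 46.02°  ✓
  (1,4): δ = 16.23°  ✓
  (1,5): δ = 62.31°  ·
  (2,3): δ = 117.96°  ·
  (2,4): δ = 55.71°  ·
  (2,5): δ = 9.63°  ✓
  (3,4): δ = 117.75°  ·
  (3,5): δ = 71.67°  ·
  (4,5): δ = 133.92°  ·
antipodal pairs: 5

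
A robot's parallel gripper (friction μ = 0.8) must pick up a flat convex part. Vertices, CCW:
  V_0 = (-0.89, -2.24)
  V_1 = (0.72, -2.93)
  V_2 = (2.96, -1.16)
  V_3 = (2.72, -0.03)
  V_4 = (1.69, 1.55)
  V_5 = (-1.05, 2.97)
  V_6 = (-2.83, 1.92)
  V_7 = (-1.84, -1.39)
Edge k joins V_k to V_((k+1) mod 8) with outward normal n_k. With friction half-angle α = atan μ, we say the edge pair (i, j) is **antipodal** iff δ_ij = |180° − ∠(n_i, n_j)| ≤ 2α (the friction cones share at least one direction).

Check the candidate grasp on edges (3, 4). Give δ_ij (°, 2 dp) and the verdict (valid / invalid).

α = atan 0.8 = 38.66°;  2α = 77.32°
edge 3: e_3 = (-1.03, +1.58);  n_3 = (+0.8377, +0.5461)
edge 4: e_4 = (-2.74, +1.42);  n_4 = (+0.4601, +0.8879)
∠(n_3, n_4) = 29.50°
δ = |180° − 29.50°| = 150.50°
150.50° > 2α = 77.32°  →  invalid

δ = 150.50°, invalid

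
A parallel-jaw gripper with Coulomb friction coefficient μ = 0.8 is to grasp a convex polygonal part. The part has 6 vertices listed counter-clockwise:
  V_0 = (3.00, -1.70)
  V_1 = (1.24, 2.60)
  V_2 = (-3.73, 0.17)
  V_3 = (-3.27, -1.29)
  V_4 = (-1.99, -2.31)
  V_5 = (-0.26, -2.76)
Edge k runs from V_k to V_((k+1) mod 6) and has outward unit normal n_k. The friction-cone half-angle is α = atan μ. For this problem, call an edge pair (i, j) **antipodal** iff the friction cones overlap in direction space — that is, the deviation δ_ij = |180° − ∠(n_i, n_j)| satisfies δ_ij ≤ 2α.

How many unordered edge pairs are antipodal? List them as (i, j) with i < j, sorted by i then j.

count = 6; pairs: (0,2), (0,3), (0,4), (1,3), (1,4), (1,5)

α = atan 0.8 = 38.66°;  2α = 77.32°
n_0 = (+0.9255, +0.3788)
n_1 = (-0.4392, +0.8984)
n_2 = (-0.9538, -0.3005)
n_3 = (-0.6232, -0.7821)
n_4 = (-0.2517, -0.9678)
n_5 = (+0.3092, -0.9510)
  (0,1): δ = 86.20°  ·
  (0,2): δ = 4.77°  ✓
  (0,3): δ = 29.19°  ✓
  (0,4): δ = 53.16°  ✓
  (0,5): δ = 85.75°  ·
  (1,2): δ = 98.57°  ·
  (1,3): δ = 64.61°  ✓
  (1,4): δ = 40.64°  ✓
  (1,5): δ = 8.04°  ✓
  (2,3): δ = 146.04°  ·
  (2,4): δ = 122.07°  ·
  (2,5): δ = 89.48°  ·
  (3,4): δ = 156.03°  ·
  (3,5): δ = 123.44°  ·
  (4,5): δ = 147.41°  ·
antipodal pairs: 6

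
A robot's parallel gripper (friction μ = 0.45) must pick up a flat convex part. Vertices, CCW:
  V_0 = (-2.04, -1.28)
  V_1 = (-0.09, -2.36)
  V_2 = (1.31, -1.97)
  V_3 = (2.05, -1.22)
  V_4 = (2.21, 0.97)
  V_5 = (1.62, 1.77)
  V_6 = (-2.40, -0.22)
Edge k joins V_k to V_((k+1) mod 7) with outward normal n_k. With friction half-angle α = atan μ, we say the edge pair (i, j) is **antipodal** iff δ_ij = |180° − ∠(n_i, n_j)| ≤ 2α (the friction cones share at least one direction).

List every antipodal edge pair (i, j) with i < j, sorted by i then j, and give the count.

α = atan 0.45 = 24.23°;  2α = 48.46°
n_0 = (-0.4845, -0.8748)
n_1 = (+0.2684, -0.9633)
n_2 = (+0.7118, -0.7023)
n_3 = (+0.9973, -0.0729)
n_4 = (+0.8048, +0.5935)
n_5 = (-0.4436, +0.8962)
n_6 = (-0.9469, -0.3216)
  (0,1): δ = 135.45°  ·
  (0,2): δ = 105.64°  ·
  (0,3): δ = 65.20°  ·
  (0,4): δ = 24.61°  ✓
  (0,5): δ = 55.32°  ·
  (0,6): δ = 137.74°  ·
  (1,2): δ = 150.18°  ·
  (1,3): δ = 109.74°  ·
  (1,4): δ = 69.16°  ·
  (1,5): δ = 10.77°  ✓
  (1,6): δ = 93.19°  ·
  (2,3): δ = 139.56°  ·
  (2,4): δ = 98.98°  ·
  (2,5): δ = 19.05°  ✓
  (2,6): δ = 63.37°  ·
  (3,4): δ = 139.41°  ·
  (3,5): δ = 59.48°  ·
  (3,6): δ = 22.94°  ✓
  (4,5): δ = 100.07°  ·
  (4,6): δ = 17.65°  ✓
  (5,6): δ = 97.58°  ·
antipodal pairs: 5

count = 5; pairs: (0,4), (1,5), (2,5), (3,6), (4,6)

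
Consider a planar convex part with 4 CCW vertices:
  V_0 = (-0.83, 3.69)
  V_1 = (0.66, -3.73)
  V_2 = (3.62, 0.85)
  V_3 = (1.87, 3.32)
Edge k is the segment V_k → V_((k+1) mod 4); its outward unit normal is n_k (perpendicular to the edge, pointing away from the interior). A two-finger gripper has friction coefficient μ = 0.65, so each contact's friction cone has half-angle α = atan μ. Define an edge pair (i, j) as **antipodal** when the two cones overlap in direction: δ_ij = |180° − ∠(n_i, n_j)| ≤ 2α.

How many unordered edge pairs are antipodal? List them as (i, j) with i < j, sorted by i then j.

α = atan 0.65 = 33.02°;  2α = 66.05°
n_0 = (-0.9804, -0.1969)
n_1 = (+0.8399, -0.5428)
n_2 = (+0.8160, +0.5781)
n_3 = (+0.1358, +0.9907)
  (0,1): δ = 44.23°  ✓
  (0,2): δ = 23.96°  ✓
  (0,3): δ = 70.84°  ·
  (1,2): δ = 111.81°  ·
  (1,3): δ = 64.93°  ✓
  (2,3): δ = 133.12°  ·
antipodal pairs: 3

count = 3; pairs: (0,1), (0,2), (1,3)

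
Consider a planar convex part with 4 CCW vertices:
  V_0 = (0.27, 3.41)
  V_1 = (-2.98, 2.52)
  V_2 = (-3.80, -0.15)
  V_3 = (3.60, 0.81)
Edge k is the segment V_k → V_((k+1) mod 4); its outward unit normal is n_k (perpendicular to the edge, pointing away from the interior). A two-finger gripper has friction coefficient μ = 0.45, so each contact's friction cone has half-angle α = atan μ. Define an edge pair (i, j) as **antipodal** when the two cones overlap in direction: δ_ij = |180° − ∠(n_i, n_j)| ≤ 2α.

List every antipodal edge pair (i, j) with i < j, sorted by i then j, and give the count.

α = atan 0.45 = 24.23°;  2α = 48.46°
n_0 = (-0.2641, +0.9645)
n_1 = (-0.9559, +0.2936)
n_2 = (+0.1287, -0.9917)
n_3 = (+0.6154, +0.7882)
  (0,1): δ = 122.39°  ·
  (0,2): δ = 7.92°  ✓
  (0,3): δ = 126.70°  ·
  (1,2): δ = 65.54°  ·
  (1,3): δ = 69.09°  ·
  (2,3): δ = 45.37°  ✓
antipodal pairs: 2

count = 2; pairs: (0,2), (2,3)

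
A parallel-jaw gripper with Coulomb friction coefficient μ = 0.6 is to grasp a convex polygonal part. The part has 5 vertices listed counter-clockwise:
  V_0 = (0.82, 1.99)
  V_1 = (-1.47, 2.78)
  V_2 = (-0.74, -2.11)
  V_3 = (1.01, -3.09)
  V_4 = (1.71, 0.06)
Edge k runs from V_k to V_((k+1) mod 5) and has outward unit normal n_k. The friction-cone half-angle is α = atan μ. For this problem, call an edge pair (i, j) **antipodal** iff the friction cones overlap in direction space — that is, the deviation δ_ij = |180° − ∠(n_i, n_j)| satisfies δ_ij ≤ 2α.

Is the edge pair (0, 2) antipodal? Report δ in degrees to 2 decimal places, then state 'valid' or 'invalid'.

α = atan 0.6 = 30.96°;  2α = 61.93°
edge 0: e_0 = (-2.29, +0.79);  n_0 = (+0.3261, +0.9453)
edge 2: e_2 = (+1.75, -0.98);  n_2 = (-0.4886, -0.8725)
∠(n_0, n_2) = 169.78°
δ = |180° − 169.78°| = 10.22°
10.22° ≤ 2α = 61.93°  →  valid

δ = 10.22°, valid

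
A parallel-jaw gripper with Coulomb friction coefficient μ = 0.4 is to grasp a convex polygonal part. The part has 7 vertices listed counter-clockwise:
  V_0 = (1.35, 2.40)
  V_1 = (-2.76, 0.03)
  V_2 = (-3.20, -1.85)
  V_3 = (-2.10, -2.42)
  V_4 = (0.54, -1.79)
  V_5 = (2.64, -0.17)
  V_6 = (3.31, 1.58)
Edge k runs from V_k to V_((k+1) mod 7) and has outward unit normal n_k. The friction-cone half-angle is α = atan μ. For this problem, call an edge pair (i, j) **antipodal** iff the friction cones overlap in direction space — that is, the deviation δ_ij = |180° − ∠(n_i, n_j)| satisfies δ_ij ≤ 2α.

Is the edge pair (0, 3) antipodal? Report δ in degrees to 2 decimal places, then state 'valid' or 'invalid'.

α = atan 0.4 = 21.80°;  2α = 43.60°
edge 0: e_0 = (-4.11, -2.37);  n_0 = (-0.4995, +0.8663)
edge 3: e_3 = (+2.64, +0.63);  n_3 = (+0.2321, -0.9727)
∠(n_0, n_3) = 163.45°
δ = |180° − 163.45°| = 16.55°
16.55° ≤ 2α = 43.60°  →  valid

δ = 16.55°, valid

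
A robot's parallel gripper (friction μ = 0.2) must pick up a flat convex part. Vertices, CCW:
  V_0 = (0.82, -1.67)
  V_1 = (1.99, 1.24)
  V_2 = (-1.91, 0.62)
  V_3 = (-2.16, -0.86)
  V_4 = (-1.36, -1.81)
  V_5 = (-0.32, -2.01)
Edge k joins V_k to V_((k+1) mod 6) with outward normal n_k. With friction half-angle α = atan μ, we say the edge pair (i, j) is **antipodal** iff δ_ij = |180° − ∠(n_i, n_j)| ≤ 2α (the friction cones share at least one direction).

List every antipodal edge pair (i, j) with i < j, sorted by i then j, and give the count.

α = atan 0.2 = 11.31°;  2α = 22.62°
n_0 = (+0.9278, -0.3730)
n_1 = (-0.1570, +0.9876)
n_2 = (-0.9860, +0.1666)
n_3 = (-0.7649, -0.6441)
n_4 = (-0.1888, -0.9820)
n_5 = (+0.2858, -0.9583)
  (0,1): δ = 59.06°  ·
  (0,2): δ = 12.32°  ✓
  (0,3): δ = 62.00°  ·
  (0,4): δ = 101.02°  ·
  (0,5): δ = 128.51°  ·
  (1,2): δ = 108.62°  ·
  (1,3): δ = 58.93°  ·
  (1,4): δ = 19.92°  ✓
  (1,5): δ = 7.57°  ✓
  (2,3): δ = 130.31°  ·
  (2,4): δ = 91.30°  ·
  (2,5): δ = 63.81°  ·
  (3,4): δ = 140.99°  ·
  (3,5): δ = 113.49°  ·
  (4,5): δ = 152.51°  ·
antipodal pairs: 3

count = 3; pairs: (0,2), (1,4), (1,5)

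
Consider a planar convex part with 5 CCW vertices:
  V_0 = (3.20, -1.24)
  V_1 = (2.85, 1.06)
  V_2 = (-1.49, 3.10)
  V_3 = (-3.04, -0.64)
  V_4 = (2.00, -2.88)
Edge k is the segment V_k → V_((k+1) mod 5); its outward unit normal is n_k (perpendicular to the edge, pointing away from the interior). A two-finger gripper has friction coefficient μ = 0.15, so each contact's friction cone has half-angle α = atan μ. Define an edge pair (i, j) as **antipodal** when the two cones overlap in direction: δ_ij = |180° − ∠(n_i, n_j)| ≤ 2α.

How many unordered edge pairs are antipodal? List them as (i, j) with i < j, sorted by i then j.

α = atan 0.15 = 8.53°;  2α = 17.06°
n_0 = (+0.9886, +0.1504)
n_1 = (+0.4254, +0.9050)
n_2 = (-0.9238, +0.3829)
n_3 = (-0.4061, -0.9138)
n_4 = (+0.8070, -0.5905)
  (0,1): δ = 123.83°  ·
  (0,2): δ = 31.16°  ·
  (0,3): δ = 57.38°  ·
  (0,4): δ = 135.15°  ·
  (1,2): δ = 87.34°  ·
  (1,3): δ = 1.21°  ✓
  (1,4): δ = 78.98°  ·
  (2,3): δ = 91.45°  ·
  (2,4): δ = 13.68°  ✓
  (3,4): δ = 102.23°  ·
antipodal pairs: 2

count = 2; pairs: (1,3), (2,4)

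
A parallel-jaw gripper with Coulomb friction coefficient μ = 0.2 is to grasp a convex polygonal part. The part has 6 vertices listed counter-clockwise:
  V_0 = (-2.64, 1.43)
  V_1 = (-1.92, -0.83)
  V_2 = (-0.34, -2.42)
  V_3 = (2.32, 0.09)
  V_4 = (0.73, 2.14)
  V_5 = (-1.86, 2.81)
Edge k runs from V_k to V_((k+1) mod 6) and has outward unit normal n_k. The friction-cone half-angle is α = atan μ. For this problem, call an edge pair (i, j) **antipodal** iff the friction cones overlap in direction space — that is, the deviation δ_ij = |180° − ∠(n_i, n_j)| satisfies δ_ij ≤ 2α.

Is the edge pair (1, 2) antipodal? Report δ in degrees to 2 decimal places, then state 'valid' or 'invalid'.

δ = 91.48°, invalid

α = atan 0.2 = 11.31°;  2α = 22.62°
edge 1: e_1 = (+1.58, -1.59);  n_1 = (-0.7093, -0.7049)
edge 2: e_2 = (+2.66, +2.51);  n_2 = (+0.6863, -0.7273)
∠(n_1, n_2) = 88.52°
δ = |180° − 88.52°| = 91.48°
91.48° > 2α = 22.62°  →  invalid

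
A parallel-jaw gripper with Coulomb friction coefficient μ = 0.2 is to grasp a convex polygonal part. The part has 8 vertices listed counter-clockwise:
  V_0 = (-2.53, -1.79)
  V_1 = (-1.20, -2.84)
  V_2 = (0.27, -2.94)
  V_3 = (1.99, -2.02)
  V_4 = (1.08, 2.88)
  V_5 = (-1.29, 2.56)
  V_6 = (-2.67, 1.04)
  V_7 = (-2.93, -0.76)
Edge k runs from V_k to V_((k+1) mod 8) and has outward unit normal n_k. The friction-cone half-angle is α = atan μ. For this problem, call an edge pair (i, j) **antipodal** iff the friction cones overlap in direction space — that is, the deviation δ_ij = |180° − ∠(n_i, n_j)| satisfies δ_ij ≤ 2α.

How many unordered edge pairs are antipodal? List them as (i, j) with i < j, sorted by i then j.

count = 5; pairs: (1,4), (2,4), (2,5), (3,6), (3,7)

α = atan 0.2 = 11.31°;  2α = 22.62°
n_0 = (-0.6196, -0.7849)
n_1 = (-0.0679, -0.9977)
n_2 = (+0.4717, -0.8818)
n_3 = (+0.9832, +0.1826)
n_4 = (-0.1338, +0.9910)
n_5 = (-0.7404, +0.6722)
n_6 = (-0.9897, +0.1430)
n_7 = (-0.9322, -0.3620)
  (0,1): δ = 145.60°  ·
  (0,2): δ = 113.57°  ·
  (0,3): δ = 41.19°  ·
  (0,4): δ = 45.98°  ·
  (0,5): δ = 86.05°  ·
  (0,6): δ = 120.07°  ·
  (0,7): δ = 149.51°  ·
  (1,2): δ = 147.97°  ·
  (1,3): δ = 75.59°  ·
  (1,4): δ = 11.58°  ✓
  (1,5): δ = 51.66°  ·
  (1,6): δ = 85.67°  ·
  (1,7): δ = 115.12°  ·
  (2,3): δ = 107.62°  ·
  (2,4): δ = 20.45°  ✓
  (2,5): δ = 19.62°  ✓
  (2,6): δ = 53.64°  ·
  (2,7): δ = 83.08°  ·
  (3,4): δ = 92.83°  ·
  (3,5): δ = 52.76°  ·
  (3,6): δ = 18.74°  ✓
  (3,7): δ = 10.70°  ✓
  (4,5): δ = 139.93°  ·
  (4,6): δ = 105.91°  ·
  (4,7): δ = 76.47°  ·
  (5,6): δ = 145.98°  ·
  (5,7): δ = 116.54°  ·
  (6,7): δ = 150.56°  ·
antipodal pairs: 5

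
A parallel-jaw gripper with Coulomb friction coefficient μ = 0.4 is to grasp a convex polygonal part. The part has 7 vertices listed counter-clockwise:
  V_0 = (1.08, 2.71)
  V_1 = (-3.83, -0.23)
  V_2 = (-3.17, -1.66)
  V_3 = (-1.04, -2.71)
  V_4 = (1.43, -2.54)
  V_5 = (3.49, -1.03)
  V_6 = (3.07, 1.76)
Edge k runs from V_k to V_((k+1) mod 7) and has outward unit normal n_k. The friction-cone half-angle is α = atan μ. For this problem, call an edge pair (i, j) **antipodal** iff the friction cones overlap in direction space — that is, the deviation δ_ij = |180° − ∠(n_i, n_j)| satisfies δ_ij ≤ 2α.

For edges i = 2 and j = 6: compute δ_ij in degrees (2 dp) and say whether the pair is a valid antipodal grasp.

δ = 0.72°, valid

α = atan 0.4 = 21.80°;  2α = 43.60°
edge 2: e_2 = (+2.13, -1.05);  n_2 = (-0.4422, -0.8969)
edge 6: e_6 = (-1.99, +0.95);  n_6 = (+0.4308, +0.9024)
∠(n_2, n_6) = 179.28°
δ = |180° − 179.28°| = 0.72°
0.72° ≤ 2α = 43.60°  →  valid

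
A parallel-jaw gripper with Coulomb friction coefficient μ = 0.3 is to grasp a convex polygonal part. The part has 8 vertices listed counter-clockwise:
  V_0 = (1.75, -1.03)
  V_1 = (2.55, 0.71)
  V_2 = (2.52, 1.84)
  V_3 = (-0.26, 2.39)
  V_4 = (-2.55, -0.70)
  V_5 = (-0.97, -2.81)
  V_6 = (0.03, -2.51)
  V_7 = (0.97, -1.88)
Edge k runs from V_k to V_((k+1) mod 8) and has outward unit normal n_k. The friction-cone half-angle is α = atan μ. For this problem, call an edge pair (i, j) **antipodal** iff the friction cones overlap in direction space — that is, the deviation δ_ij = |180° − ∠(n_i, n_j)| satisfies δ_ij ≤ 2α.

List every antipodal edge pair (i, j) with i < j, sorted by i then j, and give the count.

α = atan 0.3 = 16.70°;  2α = 33.40°
n_0 = (+0.9086, -0.4177)
n_1 = (+0.9996, +0.0265)
n_2 = (+0.1941, +0.9810)
n_3 = (-0.8034, +0.5954)
n_4 = (-0.8005, -0.5994)
n_5 = (+0.2873, -0.9578)
n_6 = (+0.5567, -0.8307)
n_7 = (+0.7368, -0.6761)
  (0,1): δ = 153.79°  ·
  (0,2): δ = 76.50°  ·
  (0,3): δ = 11.85°  ✓
  (0,4): δ = 61.52°  ·
  (0,5): δ = 131.39°  ·
  (0,6): δ = 148.52°  ·
  (0,7): δ = 162.15°  ·
  (1,2): δ = 102.71°  ·
  (1,3): δ = 38.06°  ·
  (1,4): δ = 35.31°  ·
  (1,5): δ = 105.18°  ·
  (1,6): δ = 122.31°  ·
  (1,7): δ = 135.94°  ·
  (2,3): δ = 115.35°  ·
  (2,4): δ = 41.98°  ·
  (2,5): δ = 27.89°  ✓
  (2,6): δ = 45.02°  ·
  (2,7): δ = 58.65°  ·
  (3,4): δ = 106.63°  ·
  (3,5): δ = 36.76°  ·
  (3,6): δ = 19.63°  ✓
  (3,7): δ = 6.00°  ✓
  (4,5): δ = 110.13°  ·
  (4,6): δ = 93.00°  ·
  (4,7): δ = 79.37°  ·
  (5,6): δ = 162.87°  ·
  (5,7): δ = 149.24°  ·
  (6,7): δ = 166.37°  ·
antipodal pairs: 4

count = 4; pairs: (0,3), (2,5), (3,6), (3,7)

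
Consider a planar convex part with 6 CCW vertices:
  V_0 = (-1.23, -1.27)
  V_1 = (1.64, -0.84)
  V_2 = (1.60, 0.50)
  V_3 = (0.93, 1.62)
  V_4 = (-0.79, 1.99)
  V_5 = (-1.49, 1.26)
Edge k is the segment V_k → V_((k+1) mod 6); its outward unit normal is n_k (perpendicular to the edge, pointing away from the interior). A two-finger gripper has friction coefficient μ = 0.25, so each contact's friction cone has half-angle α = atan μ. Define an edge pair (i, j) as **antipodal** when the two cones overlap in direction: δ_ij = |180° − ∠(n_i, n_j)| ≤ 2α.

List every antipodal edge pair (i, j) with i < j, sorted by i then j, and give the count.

count = 3; pairs: (0,3), (1,5), (2,5)

α = atan 0.25 = 14.04°;  2α = 28.07°
n_0 = (+0.1482, -0.9890)
n_1 = (+0.9996, +0.0298)
n_2 = (+0.8582, +0.5134)
n_3 = (+0.2103, +0.9776)
n_4 = (-0.7218, +0.6921)
n_5 = (-0.9948, -0.1022)
  (0,1): δ = 96.81°  ·
  (0,2): δ = 67.63°  ·
  (0,3): δ = 20.66°  ✓
  (0,4): δ = 37.68°  ·
  (0,5): δ = 87.35°  ·
  (1,2): δ = 150.82°  ·
  (1,3): δ = 103.85°  ·
  (1,4): δ = 45.51°  ·
  (1,5): δ = 4.16°  ✓
  (2,3): δ = 133.03°  ·
  (2,4): δ = 74.69°  ·
  (2,5): δ = 25.02°  ✓
  (3,4): δ = 121.66°  ·
  (3,5): δ = 71.99°  ·
  (4,5): δ = 130.33°  ·
antipodal pairs: 3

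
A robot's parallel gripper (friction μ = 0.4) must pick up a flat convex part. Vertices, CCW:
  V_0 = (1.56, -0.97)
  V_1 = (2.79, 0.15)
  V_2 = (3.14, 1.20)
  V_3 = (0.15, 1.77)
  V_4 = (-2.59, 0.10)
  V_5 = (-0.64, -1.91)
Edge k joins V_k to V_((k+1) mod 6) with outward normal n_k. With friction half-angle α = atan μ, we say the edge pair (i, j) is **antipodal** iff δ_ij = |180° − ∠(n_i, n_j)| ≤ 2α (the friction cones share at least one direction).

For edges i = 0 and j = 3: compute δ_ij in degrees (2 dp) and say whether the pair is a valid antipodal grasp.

δ = 10.96°, valid

α = atan 0.4 = 21.80°;  2α = 43.60°
edge 0: e_0 = (+1.23, +1.12);  n_0 = (+0.6733, -0.7394)
edge 3: e_3 = (-2.74, -1.67);  n_3 = (-0.5204, +0.8539)
∠(n_0, n_3) = 169.04°
δ = |180° − 169.04°| = 10.96°
10.96° ≤ 2α = 43.60°  →  valid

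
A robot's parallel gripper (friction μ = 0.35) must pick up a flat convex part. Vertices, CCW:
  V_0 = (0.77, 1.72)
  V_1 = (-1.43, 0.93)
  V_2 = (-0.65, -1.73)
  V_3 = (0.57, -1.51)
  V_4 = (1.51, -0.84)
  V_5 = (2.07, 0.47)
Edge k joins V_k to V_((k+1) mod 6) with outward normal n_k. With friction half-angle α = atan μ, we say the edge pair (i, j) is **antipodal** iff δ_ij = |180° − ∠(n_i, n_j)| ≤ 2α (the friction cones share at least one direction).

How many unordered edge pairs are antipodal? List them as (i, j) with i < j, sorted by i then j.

α = atan 0.35 = 19.29°;  2α = 38.58°
n_0 = (-0.3380, +0.9412)
n_1 = (-0.9596, -0.2814)
n_2 = (+0.1775, -0.9841)
n_3 = (+0.5804, -0.8143)
n_4 = (+0.9195, -0.3931)
n_5 = (+0.6931, +0.7208)
  (0,1): δ = 93.41°  ·
  (0,2): δ = 9.53°  ✓
  (0,3): δ = 15.73°  ✓
  (0,4): δ = 47.10°  ·
  (0,5): δ = 116.37°  ·
  (1,2): δ = 96.12°  ·
  (1,3): δ = 70.86°  ·
  (1,4): δ = 39.49°  ·
  (1,5): δ = 29.78°  ✓
  (2,3): δ = 154.74°  ·
  (2,4): δ = 123.37°  ·
  (2,5): δ = 54.10°  ·
  (3,4): δ = 148.63°  ·
  (3,5): δ = 79.36°  ·
  (4,5): δ = 110.73°  ·
antipodal pairs: 3

count = 3; pairs: (0,2), (0,3), (1,5)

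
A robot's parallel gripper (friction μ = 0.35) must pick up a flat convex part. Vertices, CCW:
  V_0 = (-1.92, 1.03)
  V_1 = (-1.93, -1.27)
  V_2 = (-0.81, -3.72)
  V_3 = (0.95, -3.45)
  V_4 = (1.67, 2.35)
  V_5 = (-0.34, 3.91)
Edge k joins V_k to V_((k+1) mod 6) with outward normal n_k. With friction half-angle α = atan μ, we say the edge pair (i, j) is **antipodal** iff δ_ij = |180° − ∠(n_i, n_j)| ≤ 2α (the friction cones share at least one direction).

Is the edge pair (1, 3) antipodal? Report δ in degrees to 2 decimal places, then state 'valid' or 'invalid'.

δ = 31.64°, valid

α = atan 0.35 = 19.29°;  2α = 38.58°
edge 1: e_1 = (+1.12, -2.45);  n_1 = (-0.9095, -0.4158)
edge 3: e_3 = (+0.72, +5.80);  n_3 = (+0.9924, -0.1232)
∠(n_1, n_3) = 148.36°
δ = |180° − 148.36°| = 31.64°
31.64° ≤ 2α = 38.58°  →  valid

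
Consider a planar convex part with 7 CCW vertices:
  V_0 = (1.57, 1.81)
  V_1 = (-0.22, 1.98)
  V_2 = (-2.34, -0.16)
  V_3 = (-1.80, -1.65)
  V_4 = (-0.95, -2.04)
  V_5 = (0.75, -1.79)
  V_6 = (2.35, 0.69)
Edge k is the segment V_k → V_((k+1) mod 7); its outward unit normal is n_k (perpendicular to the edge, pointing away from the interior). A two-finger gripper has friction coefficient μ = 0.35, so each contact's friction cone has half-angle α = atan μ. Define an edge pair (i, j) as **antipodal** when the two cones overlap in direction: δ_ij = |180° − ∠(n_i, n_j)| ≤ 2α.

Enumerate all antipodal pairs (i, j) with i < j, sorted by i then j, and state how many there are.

count = 6; pairs: (0,3), (0,4), (1,4), (1,5), (2,6), (3,6)

α = atan 0.35 = 19.29°;  2α = 38.58°
n_0 = (+0.0945, +0.9955)
n_1 = (-0.7104, +0.7038)
n_2 = (-0.9402, -0.3407)
n_3 = (-0.4170, -0.9089)
n_4 = (+0.1455, -0.9894)
n_5 = (+0.8403, -0.5421)
n_6 = (+0.8206, +0.5715)
  (0,1): δ = 129.31°  ·
  (0,2): δ = 64.65°  ·
  (0,3): δ = 19.22°  ✓
  (0,4): δ = 13.79°  ✓
  (0,5): δ = 62.60°  ·
  (0,6): δ = 130.28°  ·
  (1,2): δ = 115.35°  ·
  (1,3): δ = 69.92°  ·
  (1,4): δ = 36.90°  ✓
  (1,5): δ = 11.90°  ✓
  (1,6): δ = 79.59°  ·
  (2,3): δ = 134.57°  ·
  (2,4): δ = 101.56°  ·
  (2,5): δ = 52.75°  ·
  (2,6): δ = 14.93°  ✓
  (3,4): δ = 146.99°  ·
  (3,5): δ = 98.18°  ·
  (3,6): δ = 30.50°  ✓
  (4,5): δ = 131.19°  ·
  (4,6): δ = 63.51°  ·
  (5,6): δ = 112.32°  ·
antipodal pairs: 6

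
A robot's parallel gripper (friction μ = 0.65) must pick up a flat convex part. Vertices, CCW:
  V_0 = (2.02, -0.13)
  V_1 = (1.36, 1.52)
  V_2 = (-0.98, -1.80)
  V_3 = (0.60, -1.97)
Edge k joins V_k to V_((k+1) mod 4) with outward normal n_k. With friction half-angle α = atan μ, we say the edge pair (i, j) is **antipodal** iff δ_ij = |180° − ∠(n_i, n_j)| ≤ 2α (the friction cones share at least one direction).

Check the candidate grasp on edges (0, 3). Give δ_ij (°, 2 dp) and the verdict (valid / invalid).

δ = 120.54°, invalid

α = atan 0.65 = 33.02°;  2α = 66.05°
edge 0: e_0 = (-0.66, +1.65);  n_0 = (+0.9285, +0.3714)
edge 3: e_3 = (+1.42, +1.84);  n_3 = (+0.7917, -0.6110)
∠(n_0, n_3) = 59.46°
δ = |180° − 59.46°| = 120.54°
120.54° > 2α = 66.05°  →  invalid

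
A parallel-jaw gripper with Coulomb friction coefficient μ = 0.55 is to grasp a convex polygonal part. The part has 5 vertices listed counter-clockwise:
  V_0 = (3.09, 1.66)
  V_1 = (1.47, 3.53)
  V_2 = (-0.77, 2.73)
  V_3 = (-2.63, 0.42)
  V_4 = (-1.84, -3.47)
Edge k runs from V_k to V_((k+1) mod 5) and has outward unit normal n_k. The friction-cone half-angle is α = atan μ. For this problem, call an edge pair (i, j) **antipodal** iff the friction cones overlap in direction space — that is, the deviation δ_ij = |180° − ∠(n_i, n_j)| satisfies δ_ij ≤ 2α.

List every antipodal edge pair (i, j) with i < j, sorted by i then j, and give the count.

count = 4; pairs: (0,3), (1,4), (2,4), (3,4)

α = atan 0.55 = 28.81°;  2α = 57.62°
n_0 = (+0.7558, +0.6548)
n_1 = (-0.3363, +0.9417)
n_2 = (-0.7789, +0.6272)
n_3 = (-0.9800, -0.1990)
n_4 = (+0.7210, -0.6929)
  (0,1): δ = 111.25°  ·
  (0,2): δ = 79.74°  ·
  (0,3): δ = 29.42°  ✓
  (0,4): δ = 95.24°  ·
  (1,2): δ = 148.49°  ·
  (1,3): δ = 98.17°  ·
  (1,4): δ = 26.49°  ✓
  (2,3): δ = 129.68°  ·
  (2,4): δ = 5.02°  ✓
  (3,4): δ = 55.34°  ✓
antipodal pairs: 4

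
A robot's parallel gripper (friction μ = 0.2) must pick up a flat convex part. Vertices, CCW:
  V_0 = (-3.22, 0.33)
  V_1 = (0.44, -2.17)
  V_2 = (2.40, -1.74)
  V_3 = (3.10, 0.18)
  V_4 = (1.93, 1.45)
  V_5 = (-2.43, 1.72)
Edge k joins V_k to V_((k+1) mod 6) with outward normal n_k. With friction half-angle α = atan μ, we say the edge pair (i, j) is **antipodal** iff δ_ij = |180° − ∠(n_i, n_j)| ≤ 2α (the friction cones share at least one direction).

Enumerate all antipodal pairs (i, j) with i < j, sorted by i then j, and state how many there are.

count = 3; pairs: (0,3), (1,4), (2,5)

α = atan 0.2 = 11.31°;  2α = 22.62°
n_0 = (-0.5640, -0.8257)
n_1 = (+0.2143, -0.9768)
n_2 = (+0.9395, -0.3425)
n_3 = (+0.7355, +0.6776)
n_4 = (+0.0618, +0.9981)
n_5 = (-0.8694, +0.4941)
  (0,1): δ = 133.29°  ·
  (0,2): δ = 75.70°  ·
  (0,3): δ = 13.01°  ✓
  (0,4): δ = 30.79°  ·
  (0,5): δ = 94.72°  ·
  (1,2): δ = 122.40°  ·
  (1,3): δ = 59.72°  ·
  (1,4): δ = 15.92°  ✓
  (1,5): δ = 48.01°  ·
  (2,3): δ = 117.32°  ·
  (2,4): δ = 73.51°  ·
  (2,5): δ = 9.58°  ✓
  (3,4): δ = 136.20°  ·
  (3,5): δ = 72.26°  ·
  (4,5): δ = 116.07°  ·
antipodal pairs: 3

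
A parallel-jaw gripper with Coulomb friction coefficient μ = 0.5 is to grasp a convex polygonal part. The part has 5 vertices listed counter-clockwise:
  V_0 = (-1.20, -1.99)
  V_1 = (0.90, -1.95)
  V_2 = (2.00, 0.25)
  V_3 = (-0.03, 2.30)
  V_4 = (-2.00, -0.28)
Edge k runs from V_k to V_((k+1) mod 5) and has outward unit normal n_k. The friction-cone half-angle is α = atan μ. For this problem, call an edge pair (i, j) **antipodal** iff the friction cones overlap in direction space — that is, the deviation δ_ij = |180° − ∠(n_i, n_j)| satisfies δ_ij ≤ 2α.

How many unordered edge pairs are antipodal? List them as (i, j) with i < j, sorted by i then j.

count = 5; pairs: (0,2), (0,3), (1,3), (1,4), (2,4)

α = atan 0.5 = 26.57°;  2α = 53.13°
n_0 = (+0.0190, -0.9998)
n_1 = (+0.8944, -0.4472)
n_2 = (+0.7106, +0.7036)
n_3 = (-0.7948, +0.6069)
n_4 = (-0.9058, -0.4238)
  (0,1): δ = 117.66°  ·
  (0,2): δ = 46.37°  ✓
  (0,3): δ = 51.54°  ✓
  (0,4): δ = 113.98°  ·
  (1,2): δ = 108.72°  ·
  (1,3): δ = 10.80°  ✓
  (1,4): δ = 51.64°  ✓
  (2,3): δ = 82.08°  ·
  (2,4): δ = 19.65°  ✓
  (3,4): δ = 117.56°  ·
antipodal pairs: 5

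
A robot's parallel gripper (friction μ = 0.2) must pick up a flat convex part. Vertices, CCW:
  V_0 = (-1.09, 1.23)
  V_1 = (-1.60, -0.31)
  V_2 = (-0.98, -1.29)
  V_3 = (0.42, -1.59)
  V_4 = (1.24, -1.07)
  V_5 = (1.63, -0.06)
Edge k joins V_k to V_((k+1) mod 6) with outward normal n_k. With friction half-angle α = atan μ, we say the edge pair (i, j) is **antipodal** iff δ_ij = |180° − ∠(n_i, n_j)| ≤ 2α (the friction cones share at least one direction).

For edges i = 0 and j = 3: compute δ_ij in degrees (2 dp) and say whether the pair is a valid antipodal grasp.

δ = 39.30°, invalid

α = atan 0.2 = 11.31°;  2α = 22.62°
edge 0: e_0 = (-0.51, -1.54);  n_0 = (-0.9493, +0.3144)
edge 3: e_3 = (+0.82, +0.52);  n_3 = (+0.5355, -0.8445)
∠(n_0, n_3) = 140.70°
δ = |180° − 140.70°| = 39.30°
39.30° > 2α = 22.62°  →  invalid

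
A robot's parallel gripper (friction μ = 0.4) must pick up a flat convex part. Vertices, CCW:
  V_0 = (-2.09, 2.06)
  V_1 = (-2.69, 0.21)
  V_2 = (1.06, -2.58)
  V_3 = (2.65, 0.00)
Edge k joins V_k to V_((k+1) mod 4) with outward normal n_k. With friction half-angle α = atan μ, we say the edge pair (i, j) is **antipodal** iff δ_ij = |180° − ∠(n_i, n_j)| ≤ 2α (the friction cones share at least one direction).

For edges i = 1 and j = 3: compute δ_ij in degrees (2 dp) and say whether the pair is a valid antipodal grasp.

δ = 13.16°, valid

α = atan 0.4 = 21.80°;  2α = 43.60°
edge 1: e_1 = (+3.75, -2.79);  n_1 = (-0.5969, -0.8023)
edge 3: e_3 = (-4.74, +2.06);  n_3 = (+0.3986, +0.9171)
∠(n_1, n_3) = 166.84°
δ = |180° − 166.84°| = 13.16°
13.16° ≤ 2α = 43.60°  →  valid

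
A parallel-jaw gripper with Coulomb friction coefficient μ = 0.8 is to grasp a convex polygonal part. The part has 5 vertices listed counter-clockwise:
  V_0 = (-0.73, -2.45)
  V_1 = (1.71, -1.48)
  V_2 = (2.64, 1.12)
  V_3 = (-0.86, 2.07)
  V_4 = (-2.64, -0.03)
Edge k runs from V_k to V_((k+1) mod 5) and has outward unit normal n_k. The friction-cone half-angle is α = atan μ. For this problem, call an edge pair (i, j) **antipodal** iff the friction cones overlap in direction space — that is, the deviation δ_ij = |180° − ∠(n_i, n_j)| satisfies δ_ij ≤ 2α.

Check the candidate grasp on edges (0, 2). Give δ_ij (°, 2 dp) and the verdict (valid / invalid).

α = atan 0.8 = 38.66°;  2α = 77.32°
edge 0: e_0 = (+2.44, +0.97);  n_0 = (+0.3694, -0.9293)
edge 2: e_2 = (-3.50, +0.95);  n_2 = (+0.2620, +0.9651)
∠(n_0, n_2) = 143.13°
δ = |180° − 143.13°| = 36.87°
36.87° ≤ 2α = 77.32°  →  valid

δ = 36.87°, valid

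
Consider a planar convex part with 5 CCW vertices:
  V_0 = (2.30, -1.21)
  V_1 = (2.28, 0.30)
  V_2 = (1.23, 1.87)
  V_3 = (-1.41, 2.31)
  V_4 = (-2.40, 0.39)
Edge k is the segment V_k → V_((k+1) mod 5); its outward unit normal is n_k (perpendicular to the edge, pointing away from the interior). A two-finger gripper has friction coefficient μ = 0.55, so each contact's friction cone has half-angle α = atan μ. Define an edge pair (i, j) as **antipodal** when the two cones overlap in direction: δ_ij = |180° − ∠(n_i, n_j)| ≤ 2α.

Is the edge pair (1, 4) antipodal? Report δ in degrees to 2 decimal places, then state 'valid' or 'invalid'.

δ = 37.43°, valid

α = atan 0.55 = 28.81°;  2α = 57.62°
edge 1: e_1 = (-1.05, +1.57);  n_1 = (+0.8312, +0.5559)
edge 4: e_4 = (+4.70, -1.60);  n_4 = (-0.3223, -0.9466)
∠(n_1, n_4) = 142.57°
δ = |180° − 142.57°| = 37.43°
37.43° ≤ 2α = 57.62°  →  valid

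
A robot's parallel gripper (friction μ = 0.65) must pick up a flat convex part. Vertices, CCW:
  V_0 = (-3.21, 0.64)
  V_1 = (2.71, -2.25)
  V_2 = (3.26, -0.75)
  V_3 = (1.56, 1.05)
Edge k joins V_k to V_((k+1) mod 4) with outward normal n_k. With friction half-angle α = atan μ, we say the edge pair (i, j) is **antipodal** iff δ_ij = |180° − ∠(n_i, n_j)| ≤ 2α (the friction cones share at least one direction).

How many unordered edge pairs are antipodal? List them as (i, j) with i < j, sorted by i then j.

α = atan 0.65 = 33.02°;  2α = 66.05°
n_0 = (-0.4387, -0.8986)
n_1 = (+0.9389, -0.3443)
n_2 = (+0.7270, +0.6866)
n_3 = (-0.0856, +0.9963)
  (0,1): δ = 84.12°  ·
  (0,2): δ = 20.62°  ✓
  (0,3): δ = 30.93°  ✓
  (1,2): δ = 116.50°  ·
  (1,3): δ = 64.95°  ✓
  (2,3): δ = 128.45°  ·
antipodal pairs: 3

count = 3; pairs: (0,2), (0,3), (1,3)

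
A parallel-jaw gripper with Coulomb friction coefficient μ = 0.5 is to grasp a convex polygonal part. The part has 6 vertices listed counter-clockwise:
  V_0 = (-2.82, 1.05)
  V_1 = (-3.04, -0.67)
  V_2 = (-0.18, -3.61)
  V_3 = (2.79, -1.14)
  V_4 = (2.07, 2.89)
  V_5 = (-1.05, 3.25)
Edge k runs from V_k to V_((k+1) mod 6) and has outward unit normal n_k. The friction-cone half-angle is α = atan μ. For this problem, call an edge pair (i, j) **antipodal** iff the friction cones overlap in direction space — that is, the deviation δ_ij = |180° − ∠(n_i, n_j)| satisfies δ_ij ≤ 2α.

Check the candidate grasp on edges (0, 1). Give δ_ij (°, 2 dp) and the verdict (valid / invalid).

α = atan 0.5 = 26.57°;  2α = 53.13°
edge 0: e_0 = (-0.22, -1.72);  n_0 = (-0.9919, +0.1269)
edge 1: e_1 = (+2.86, -2.94);  n_1 = (-0.7168, -0.6973)
∠(n_0, n_1) = 51.50°
δ = |180° − 51.50°| = 128.50°
128.50° > 2α = 53.13°  →  invalid

δ = 128.50°, invalid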